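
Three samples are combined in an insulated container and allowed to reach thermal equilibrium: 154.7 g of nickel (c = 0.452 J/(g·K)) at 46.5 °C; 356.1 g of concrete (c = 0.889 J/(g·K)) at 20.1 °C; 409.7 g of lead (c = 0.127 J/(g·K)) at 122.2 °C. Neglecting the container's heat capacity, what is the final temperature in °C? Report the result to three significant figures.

T_f = 36.4 °C

Σ mᵢcᵢ(T − Tᵢ) = 0  ⇒  T = Σ mᵢcᵢTᵢ / Σ mᵢcᵢ
Σ mᵢcᵢ = 154.7×0.452 + 356.1×0.889 + 409.7×0.127 = 438.5292
Σ mᵢcᵢTᵢ = 69.9244×46.5 + 316.5729×20.1 + 52.0319×122.2 = 15973
T = 15973 / 438.5292 = 36.42 °C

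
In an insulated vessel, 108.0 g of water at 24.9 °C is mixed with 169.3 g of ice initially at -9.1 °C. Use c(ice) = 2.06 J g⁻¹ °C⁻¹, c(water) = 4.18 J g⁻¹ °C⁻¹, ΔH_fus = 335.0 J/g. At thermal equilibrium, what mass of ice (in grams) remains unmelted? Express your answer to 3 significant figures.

m_ice remaining = 145 g

Heat to warm all ice to 0 °C: 169.3×2.06×9.1 = 3173.7 J
Heat released by water cooling to 0 °C: 108.0×4.18×24.9 = 11241 J
11241 J < 3173.7 + 169.3×335.0 = 59889.2 J, so not all ice melts; final T = 0 °C.
Heat left for melting: 11241 − 3173.7 = 8067.3 J
Mass melted = 8067.3 / 335.0 = 24.08 g
Ice remaining = 169.3 − 24.08 = 145.22 g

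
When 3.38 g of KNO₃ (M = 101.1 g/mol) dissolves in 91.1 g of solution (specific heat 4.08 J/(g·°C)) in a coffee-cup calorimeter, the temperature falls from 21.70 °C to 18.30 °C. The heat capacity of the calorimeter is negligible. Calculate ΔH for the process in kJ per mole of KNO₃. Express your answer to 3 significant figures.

ΔH = 37.8 kJ/mol

|ΔT| = |18.30 − 21.70| = 3.40 °C
|q_surr| = (91.1 × 4.08) × 3.40 = 371.688 × 3.40 = 1264 J
n(KNO₃) = 3.38 / 101.1 = 0.03343 mol
Temperature fell, so q_rxn = +|q_surr| = 1.264 kJ
ΔH = q_rxn / n = 37.81 kJ/mol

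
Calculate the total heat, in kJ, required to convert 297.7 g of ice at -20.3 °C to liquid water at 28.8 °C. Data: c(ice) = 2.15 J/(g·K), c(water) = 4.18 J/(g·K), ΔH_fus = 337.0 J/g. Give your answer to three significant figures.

q = 149 kJ

q1 (heat ice -20.3→0.0 °C): 297.7 × 2.15 × 20.3 = 12993 J
q2 (melt at 0 °C): 297.7 × 337.0 = 100325 J
q3 (heat water 0.0→28.8 °C): 297.7 × 4.18 × 28.8 = 35838 J
Total: 12993 + 100325 + 35838 = 149156 J = 149 kJ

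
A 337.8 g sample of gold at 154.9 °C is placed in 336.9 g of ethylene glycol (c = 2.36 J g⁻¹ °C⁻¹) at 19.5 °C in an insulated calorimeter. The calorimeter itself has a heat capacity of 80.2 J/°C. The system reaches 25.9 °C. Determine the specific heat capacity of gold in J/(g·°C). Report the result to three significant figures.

c = 0.129 J/(g·°C)

q_gained = (336.9 × 2.36 + 80.2) × (25.9 − 19.5) = 5602 J
q_lost = 337.8 × c × (154.9 − 25.9) = 43576.2 c
Set equal: c = 5602 / 43576.2 = 0.129 J/(g·°C)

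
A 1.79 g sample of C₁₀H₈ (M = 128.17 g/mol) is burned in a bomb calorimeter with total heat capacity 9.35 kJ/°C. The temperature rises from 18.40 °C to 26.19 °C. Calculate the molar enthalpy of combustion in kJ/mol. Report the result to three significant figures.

ΔH = -5220 kJ/mol

ΔT = 26.19 − 18.40 = 7.79 °C
q_cal = C_cal × ΔT = 9.35 × 7.79 = 72.8365 kJ
n = 1.79 / 128.17 = 0.013966 mol
q_rxn = −q_cal = -72.8365 kJ
ΔH = -72.8365 / 0.013966 = -5215 kJ/mol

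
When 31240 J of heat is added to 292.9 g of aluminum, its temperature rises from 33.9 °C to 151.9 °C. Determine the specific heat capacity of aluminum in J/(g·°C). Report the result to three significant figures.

c = q / (m ΔT) = 31240 / (292.9 × 118.0)
c = 31240 / 34562.2 = 0.904 J/(g·°C)

c = 0.904 J/(g·°C)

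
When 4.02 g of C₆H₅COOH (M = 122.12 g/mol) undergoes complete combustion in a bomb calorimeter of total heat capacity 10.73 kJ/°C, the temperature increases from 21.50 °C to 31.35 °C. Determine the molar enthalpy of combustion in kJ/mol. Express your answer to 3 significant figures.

ΔT = 31.35 − 21.50 = 9.85 °C
q_cal = C_cal × ΔT = 10.73 × 9.85 = 105.6905 kJ
n = 4.02 / 122.12 = 0.03292 mol
q_rxn = −q_cal = -105.6905 kJ
ΔH = -105.6905 / 0.03292 = -3211 kJ/mol

ΔH = -3210 kJ/mol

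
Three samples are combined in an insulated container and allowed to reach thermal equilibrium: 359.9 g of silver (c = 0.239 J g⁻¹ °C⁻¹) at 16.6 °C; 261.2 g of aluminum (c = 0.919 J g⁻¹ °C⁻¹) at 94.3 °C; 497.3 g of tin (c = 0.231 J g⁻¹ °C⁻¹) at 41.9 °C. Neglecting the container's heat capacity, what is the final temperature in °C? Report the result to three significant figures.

Σ mᵢcᵢ(T − Tᵢ) = 0  ⇒  T = Σ mᵢcᵢTᵢ / Σ mᵢcᵢ
Σ mᵢcᵢ = 359.9×0.239 + 261.2×0.919 + 497.3×0.231 = 440.9352
Σ mᵢcᵢTᵢ = 86.0161×16.6 + 240.0428×94.3 + 114.8763×41.9 = 28877
T = 28877 / 440.9352 = 65.49 °C

T_f = 65.5 °C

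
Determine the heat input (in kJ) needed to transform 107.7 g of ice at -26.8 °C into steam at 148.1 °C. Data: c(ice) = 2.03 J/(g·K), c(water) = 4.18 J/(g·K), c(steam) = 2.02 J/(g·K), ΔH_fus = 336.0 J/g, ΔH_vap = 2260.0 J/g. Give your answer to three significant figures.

q = 341 kJ

q1 (heat ice -26.8→0.0 °C): 107.7 × 2.03 × 26.8 = 5859 J
q2 (melt at 0 °C): 107.7 × 336.0 = 36187 J
q3 (heat water 0.0→100.0 °C): 107.7 × 4.18 × 100.0 = 45019 J
q4 (vaporize at 100 °C): 107.7 × 2260.0 = 243402 J
q5 (heat steam 100.0→148.1 °C): 107.7 × 2.02 × 48.1 = 10464 J
Total: 5859 + 36187 + 45019 + 243402 + 10464 = 340931 J = 341 kJ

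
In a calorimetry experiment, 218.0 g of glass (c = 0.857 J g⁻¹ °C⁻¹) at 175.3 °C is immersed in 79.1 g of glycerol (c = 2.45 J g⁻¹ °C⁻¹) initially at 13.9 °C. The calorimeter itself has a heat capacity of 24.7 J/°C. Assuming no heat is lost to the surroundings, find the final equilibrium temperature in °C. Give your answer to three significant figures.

T_f = 88.3 °C

Heat lost by glass = heat gained by glycerol + calorimeter.
(218.0)(0.857)(175.3 − T) = [(79.1)(2.45) + 24.7](T − 13.9)
186.826 (175.3 − T) = 218.495 (T − 13.9)
32751 − 186.826 T = 218.495 T − 3037.1
35788.1 = 405.321 T
T = 88.30 °C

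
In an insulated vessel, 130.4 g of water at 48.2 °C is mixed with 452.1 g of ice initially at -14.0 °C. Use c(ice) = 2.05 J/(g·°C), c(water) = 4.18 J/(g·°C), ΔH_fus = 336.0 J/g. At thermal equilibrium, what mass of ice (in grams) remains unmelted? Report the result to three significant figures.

m_ice remaining = 413 g

Heat to warm all ice to 0 °C: 452.1×2.05×14.0 = 12975 J
Heat released by water cooling to 0 °C: 130.4×4.18×48.2 = 26272 J
26272 J < 12975 + 452.1×336.0 = 164880.6 J, so not all ice melts; final T = 0 °C.
Heat left for melting: 26272 − 12975 = 13297 J
Mass melted = 13297 / 336.0 = 39.57 g
Ice remaining = 452.1 − 39.57 = 412.53 g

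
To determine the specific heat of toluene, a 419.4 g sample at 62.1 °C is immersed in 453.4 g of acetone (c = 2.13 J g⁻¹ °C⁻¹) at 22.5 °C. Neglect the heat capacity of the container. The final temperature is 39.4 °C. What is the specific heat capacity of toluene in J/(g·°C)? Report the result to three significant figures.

c = 1.71 J/(g·°C)

q_gained = (453.4 × 2.13) × (39.4 − 22.5) = 16320 J
q_lost = 419.4 × c × (62.1 − 39.4) = 9520.38 c
Set equal: c = 16320 / 9520.38 = 1.71 J/(g·°C)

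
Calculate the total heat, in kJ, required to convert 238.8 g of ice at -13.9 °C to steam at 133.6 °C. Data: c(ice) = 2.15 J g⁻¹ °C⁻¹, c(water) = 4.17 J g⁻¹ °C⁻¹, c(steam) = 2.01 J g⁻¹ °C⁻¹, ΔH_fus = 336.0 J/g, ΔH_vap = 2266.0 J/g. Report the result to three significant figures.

q = 744 kJ

q1 (heat ice -13.9→0.0 °C): 238.8 × 2.15 × 13.9 = 7137 J
q2 (melt at 0 °C): 238.8 × 336.0 = 80237 J
q3 (heat water 0.0→100.0 °C): 238.8 × 4.17 × 100.0 = 99580 J
q4 (vaporize at 100 °C): 238.8 × 2266.0 = 541121 J
q5 (heat steam 100.0→133.6 °C): 238.8 × 2.01 × 33.6 = 16128 J
Total: 7137 + 80237 + 99580 + 541121 + 16128 = 744203 J = 744 kJ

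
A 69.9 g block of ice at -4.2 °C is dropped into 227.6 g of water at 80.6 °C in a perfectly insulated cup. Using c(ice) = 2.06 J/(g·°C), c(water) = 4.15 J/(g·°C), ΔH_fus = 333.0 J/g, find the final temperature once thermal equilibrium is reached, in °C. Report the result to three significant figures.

T_f = 42.3 °C

Heat to bring ice to 0 °C and melt it: q₁ = 69.9×2.06×4.2 + 69.9×333.0 = 23881 J
Heat the water can supply cooling to 0 °C: 227.6×4.15×80.6 = 76129.9 J > q₁, so all ice melts.
Energy balance: 227.6×4.15×(80.6 − T) = 23881 + 69.9×4.15×(T − 0)
944.54(80.6 − T) = 23881 + 290.085 T
76129.9 − 23881 = 1234.625 T
T = 52248.9 / 1234.625 = 42.32 °C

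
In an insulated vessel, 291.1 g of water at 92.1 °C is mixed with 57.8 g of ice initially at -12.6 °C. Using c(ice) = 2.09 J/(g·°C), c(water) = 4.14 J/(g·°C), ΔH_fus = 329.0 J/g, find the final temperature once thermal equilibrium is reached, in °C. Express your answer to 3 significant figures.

T_f = 62.6 °C

Heat to bring ice to 0 °C and melt it: q₁ = 57.8×2.09×12.6 + 57.8×329.0 = 20538 J
Heat the water can supply cooling to 0 °C: 291.1×4.14×92.1 = 110995 J > q₁, so all ice melts.
Energy balance: 291.1×4.14×(92.1 − T) = 20538 + 57.8×4.14×(T − 0)
1205.154(92.1 − T) = 20538 + 239.292 T
110995 − 20538 = 1444.446 T
T = 90457 / 1444.446 = 62.62 °C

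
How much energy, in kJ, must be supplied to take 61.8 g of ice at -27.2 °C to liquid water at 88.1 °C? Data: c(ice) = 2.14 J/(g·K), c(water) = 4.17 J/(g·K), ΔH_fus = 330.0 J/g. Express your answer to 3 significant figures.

q1 (heat ice -27.2→0.0 °C): 61.8 × 2.14 × 27.2 = 3597 J
q2 (melt at 0 °C): 61.8 × 330.0 = 20394 J
q3 (heat water 0.0→88.1 °C): 61.8 × 4.17 × 88.1 = 22704 J
Total: 3597 + 20394 + 22704 = 46695 J = 46.7 kJ

q = 46.7 kJ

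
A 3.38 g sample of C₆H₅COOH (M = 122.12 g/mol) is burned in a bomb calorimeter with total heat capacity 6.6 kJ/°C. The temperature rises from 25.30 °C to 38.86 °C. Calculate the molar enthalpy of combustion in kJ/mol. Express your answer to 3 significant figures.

ΔT = 38.86 − 25.30 = 13.56 °C
q_cal = C_cal × ΔT = 6.6 × 13.56 = 89.496 kJ
n = 3.38 / 122.12 = 0.02768 mol
q_rxn = −q_cal = -89.496 kJ
ΔH = -89.496 / 0.02768 = -3233 kJ/mol

ΔH = -3230 kJ/mol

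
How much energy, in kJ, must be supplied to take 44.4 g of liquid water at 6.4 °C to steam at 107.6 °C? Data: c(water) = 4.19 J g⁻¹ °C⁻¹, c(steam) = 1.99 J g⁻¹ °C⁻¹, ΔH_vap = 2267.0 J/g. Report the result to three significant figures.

q = 119 kJ

q1 (heat water 6.4→100.0 °C): 44.4 × 4.19 × 93.6 = 17413 J
q2 (vaporize at 100 °C): 44.4 × 2267.0 = 100655 J
q3 (heat steam 100.0→107.6 °C): 44.4 × 1.99 × 7.6 = 672 J
Total: 17413 + 100655 + 672 = 118740 J = 119 kJ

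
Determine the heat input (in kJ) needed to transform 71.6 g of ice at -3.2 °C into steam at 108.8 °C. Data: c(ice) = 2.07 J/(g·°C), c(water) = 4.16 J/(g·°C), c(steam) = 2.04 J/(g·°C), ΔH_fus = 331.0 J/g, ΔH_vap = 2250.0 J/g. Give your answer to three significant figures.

q1 (heat ice -3.2→0.0 °C): 71.6 × 2.07 × 3.2 = 474 J
q2 (melt at 0 °C): 71.6 × 331.0 = 23700 J
q3 (heat water 0.0→100.0 °C): 71.6 × 4.16 × 100.0 = 29786 J
q4 (vaporize at 100 °C): 71.6 × 2250.0 = 161100 J
q5 (heat steam 100.0→108.8 °C): 71.6 × 2.04 × 8.8 = 1285 J
Total: 474 + 23700 + 29786 + 161100 + 1285 = 216345 J = 216 kJ

q = 216 kJ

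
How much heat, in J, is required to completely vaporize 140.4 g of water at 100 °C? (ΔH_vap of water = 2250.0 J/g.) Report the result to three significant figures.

q = m × ΔH_vap = 140.4 × 2250.0 = 315900 J

q = 316000 J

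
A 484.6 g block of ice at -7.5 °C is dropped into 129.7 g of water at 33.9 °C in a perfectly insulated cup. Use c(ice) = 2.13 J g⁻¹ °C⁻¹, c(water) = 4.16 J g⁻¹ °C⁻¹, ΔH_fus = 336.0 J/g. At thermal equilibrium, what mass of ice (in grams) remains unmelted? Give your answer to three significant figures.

Heat to warm all ice to 0 °C: 484.6×2.13×7.5 = 7741.5 J
Heat released by water cooling to 0 °C: 129.7×4.16×33.9 = 18291 J
18291 J < 7741.5 + 484.6×336.0 = 170567.1 J, so not all ice melts; final T = 0 °C.
Heat left for melting: 18291 − 7741.5 = 10549.5 J
Mass melted = 10549.5 / 336.0 = 31.40 g
Ice remaining = 484.6 − 31.40 = 453.20 g

m_ice remaining = 453 g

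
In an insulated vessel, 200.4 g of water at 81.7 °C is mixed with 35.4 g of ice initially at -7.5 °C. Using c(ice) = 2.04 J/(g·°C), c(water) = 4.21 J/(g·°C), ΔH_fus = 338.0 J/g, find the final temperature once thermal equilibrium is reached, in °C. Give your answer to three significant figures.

T_f = 56.8 °C

Heat to bring ice to 0 °C and melt it: q₁ = 35.4×2.04×7.5 + 35.4×338.0 = 12507 J
Heat the water can supply cooling to 0 °C: 200.4×4.21×81.7 = 68929.0 J > q₁, so all ice melts.
Energy balance: 200.4×4.21×(81.7 − T) = 12507 + 35.4×4.21×(T − 0)
843.684(81.7 − T) = 12507 + 149.034 T
68929.0 − 12507 = 992.718 T
T = 56422.0 / 992.718 = 56.84 °C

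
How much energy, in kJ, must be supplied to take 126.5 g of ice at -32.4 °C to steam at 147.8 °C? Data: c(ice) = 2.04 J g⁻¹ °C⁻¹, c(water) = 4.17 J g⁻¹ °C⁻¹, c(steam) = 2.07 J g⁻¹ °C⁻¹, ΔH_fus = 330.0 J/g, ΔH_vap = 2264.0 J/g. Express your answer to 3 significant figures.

q = 402 kJ

q1 (heat ice -32.4→0.0 °C): 126.5 × 2.04 × 32.4 = 8361 J
q2 (melt at 0 °C): 126.5 × 330.0 = 41745 J
q3 (heat water 0.0→100.0 °C): 126.5 × 4.17 × 100.0 = 52751 J
q4 (vaporize at 100 °C): 126.5 × 2264.0 = 286396 J
q5 (heat steam 100.0→147.8 °C): 126.5 × 2.07 × 47.8 = 12517 J
Total: 8361 + 41745 + 52751 + 286396 + 12517 = 401770 J = 402 kJ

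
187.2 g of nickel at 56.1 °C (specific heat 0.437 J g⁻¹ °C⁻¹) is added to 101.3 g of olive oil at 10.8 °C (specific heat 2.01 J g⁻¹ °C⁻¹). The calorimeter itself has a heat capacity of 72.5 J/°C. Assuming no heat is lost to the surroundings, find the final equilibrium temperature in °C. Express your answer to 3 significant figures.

T_f = 21.2 °C

Heat lost by nickel = heat gained by olive oil + calorimeter.
(187.2)(0.437)(56.1 − T) = [(101.3)(2.01) + 72.5](T − 10.8)
81.8064 (56.1 − T) = 276.113 (T − 10.8)
4589.3 − 81.8064 T = 276.113 T − 2982.0
7571.3 = 357.9194 T
T = 21.15 °C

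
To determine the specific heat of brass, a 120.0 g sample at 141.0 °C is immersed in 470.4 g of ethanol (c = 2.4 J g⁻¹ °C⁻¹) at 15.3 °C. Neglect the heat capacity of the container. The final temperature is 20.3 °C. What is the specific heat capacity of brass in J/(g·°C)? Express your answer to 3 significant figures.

c = 0.390 J/(g·°C)

q_gained = (470.4 × 2.4) × (20.3 − 15.3) = 5645 J
q_lost = 120.0 × c × (141.0 − 20.3) = 14484 c
Set equal: c = 5645 / 14484 = 0.390 J/(g·°C)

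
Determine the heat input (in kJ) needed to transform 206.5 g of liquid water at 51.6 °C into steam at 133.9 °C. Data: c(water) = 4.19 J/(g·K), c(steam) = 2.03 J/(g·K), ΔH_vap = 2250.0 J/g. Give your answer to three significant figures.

q1 (heat water 51.6→100.0 °C): 206.5 × 4.19 × 48.4 = 41877 J
q2 (vaporize at 100 °C): 206.5 × 2250.0 = 464625 J
q3 (heat steam 100.0→133.9 °C): 206.5 × 2.03 × 33.9 = 14211 J
Total: 41877 + 464625 + 14211 = 520713 J = 521 kJ

q = 521 kJ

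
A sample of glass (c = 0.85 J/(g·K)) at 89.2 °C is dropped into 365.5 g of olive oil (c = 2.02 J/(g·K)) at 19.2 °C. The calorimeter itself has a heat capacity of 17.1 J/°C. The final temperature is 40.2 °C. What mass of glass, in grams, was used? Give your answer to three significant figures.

m = 381 g

q_gained = (365.5 × 2.02 + 17.1) × (40.2 − 19.2) = 15860 J
q_lost = m × 0.85 × (89.2 − 40.2) = 41.65 m
m = 15860 / 41.65 = 381 g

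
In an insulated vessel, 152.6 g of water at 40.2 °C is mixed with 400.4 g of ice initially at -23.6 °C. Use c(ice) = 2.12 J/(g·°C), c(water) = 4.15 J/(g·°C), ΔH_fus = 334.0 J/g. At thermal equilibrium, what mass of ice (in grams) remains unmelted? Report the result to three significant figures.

m_ice remaining = 384 g

Heat to warm all ice to 0 °C: 400.4×2.12×23.6 = 20033 J
Heat released by water cooling to 0 °C: 152.6×4.15×40.2 = 25458 J
25458 J < 20033 + 400.4×334.0 = 153766.6 J, so not all ice melts; final T = 0 °C.
Heat left for melting: 25458 − 20033 = 5425 J
Mass melted = 5425 / 334.0 = 16.24 g
Ice remaining = 400.4 − 16.24 = 384.16 g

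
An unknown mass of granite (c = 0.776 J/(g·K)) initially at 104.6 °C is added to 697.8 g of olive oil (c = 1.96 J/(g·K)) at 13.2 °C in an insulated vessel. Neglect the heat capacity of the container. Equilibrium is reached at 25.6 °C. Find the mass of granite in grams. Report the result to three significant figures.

m = 277 g

q_gained = (697.8 × 1.96) × (25.6 − 13.2) = 16960 J
q_lost = m × 0.776 × (104.6 − 25.6) = 61.304 m
m = 16960 / 61.304 = 277 g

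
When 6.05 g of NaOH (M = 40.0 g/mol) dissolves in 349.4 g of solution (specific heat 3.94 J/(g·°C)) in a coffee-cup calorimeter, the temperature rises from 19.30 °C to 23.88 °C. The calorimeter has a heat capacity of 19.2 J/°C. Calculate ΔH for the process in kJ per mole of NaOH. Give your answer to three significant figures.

ΔH = -42.3 kJ/mol

|ΔT| = |23.88 − 19.30| = 4.58 °C
|q_surr| = (349.4 × 3.94 + 19.2) × 4.58 = 1395.836 × 4.58 = 6393 J
n(NaOH) = 6.05 / 40.0 = 0.1513 mol
Temperature rose, so q_rxn = −|q_surr| = -6.393 kJ
ΔH = q_rxn / n = -42.25 kJ/mol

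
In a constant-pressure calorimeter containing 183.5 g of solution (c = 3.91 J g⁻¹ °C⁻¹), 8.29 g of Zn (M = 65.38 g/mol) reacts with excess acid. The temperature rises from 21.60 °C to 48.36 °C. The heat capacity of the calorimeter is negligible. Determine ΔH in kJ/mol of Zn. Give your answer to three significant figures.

ΔH = -151 kJ/mol

|ΔT| = |48.36 − 21.60| = 26.76 °C
|q_surr| = (183.5 × 3.91) × 26.76 = 717.485 × 26.76 = 19200 J
n(Zn) = 8.29 / 65.38 = 0.1268 mol
Temperature rose, so q_rxn = −|q_surr| = -19.20 kJ
ΔH = q_rxn / n = -151.4 kJ/mol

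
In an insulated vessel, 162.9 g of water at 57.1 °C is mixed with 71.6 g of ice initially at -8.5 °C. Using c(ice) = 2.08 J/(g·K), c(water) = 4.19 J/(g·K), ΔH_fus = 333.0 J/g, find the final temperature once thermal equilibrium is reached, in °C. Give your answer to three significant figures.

Heat to bring ice to 0 °C and melt it: q₁ = 71.6×2.08×8.5 + 71.6×333.0 = 25109 J
Heat the water can supply cooling to 0 °C: 162.9×4.19×57.1 = 38973.7 J > q₁, so all ice melts.
Energy balance: 162.9×4.19×(57.1 − T) = 25109 + 71.6×4.19×(T − 0)
682.551(57.1 − T) = 25109 + 300.004 T
38973.7 − 25109 = 982.555 T
T = 13864.7 / 982.555 = 14.11 °C

T_f = 14.1 °C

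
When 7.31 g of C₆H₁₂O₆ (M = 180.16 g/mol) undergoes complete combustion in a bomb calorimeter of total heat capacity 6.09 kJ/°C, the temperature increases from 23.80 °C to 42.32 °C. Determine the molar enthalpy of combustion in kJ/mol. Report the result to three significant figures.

ΔH = -2780 kJ/mol

ΔT = 42.32 − 23.80 = 18.52 °C
q_cal = C_cal × ΔT = 6.09 × 18.52 = 112.7868 kJ
n = 7.31 / 180.16 = 0.04058 mol
q_rxn = −q_cal = -112.7868 kJ
ΔH = -112.7868 / 0.04058 = -2779 kJ/mol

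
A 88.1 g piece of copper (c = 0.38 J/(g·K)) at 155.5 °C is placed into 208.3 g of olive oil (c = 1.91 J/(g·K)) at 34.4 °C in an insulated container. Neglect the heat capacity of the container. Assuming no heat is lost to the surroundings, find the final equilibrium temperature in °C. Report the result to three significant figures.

T_f = 43.8 °C

Heat lost by copper = heat gained by olive oil.
(88.1)(0.38)(155.5 − T) = (208.3)(1.91)(T − 34.4)
33.478 (155.5 − T) = 397.853 (T − 34.4)
5205.8 − 33.478 T = 397.853 T − 13686
18891.8 = 431.331 T
T = 43.80 °C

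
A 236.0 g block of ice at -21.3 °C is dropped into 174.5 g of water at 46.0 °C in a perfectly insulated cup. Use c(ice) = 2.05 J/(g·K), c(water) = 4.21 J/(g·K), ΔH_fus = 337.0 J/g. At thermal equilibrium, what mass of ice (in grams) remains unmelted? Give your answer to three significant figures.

m_ice remaining = 166 g

Heat to warm all ice to 0 °C: 236.0×2.05×21.3 = 10305 J
Heat released by water cooling to 0 °C: 174.5×4.21×46.0 = 33794 J
33794 J < 10305 + 236.0×337.0 = 89837 J, so not all ice melts; final T = 0 °C.
Heat left for melting: 33794 − 10305 = 23489 J
Mass melted = 23489 / 337.0 = 69.70 g
Ice remaining = 236.0 − 69.70 = 166.30 g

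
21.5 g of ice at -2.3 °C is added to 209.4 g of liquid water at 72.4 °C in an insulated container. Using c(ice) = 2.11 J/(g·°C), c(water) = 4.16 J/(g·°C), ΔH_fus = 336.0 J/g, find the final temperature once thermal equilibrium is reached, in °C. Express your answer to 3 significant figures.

Heat to bring ice to 0 °C and melt it: q₁ = 21.5×2.11×2.3 + 21.5×336.0 = 7328.3 J
Heat the water can supply cooling to 0 °C: 209.4×4.16×72.4 = 63067.9 J > q₁, so all ice melts.
Energy balance: 209.4×4.16×(72.4 − T) = 7328.3 + 21.5×4.16×(T − 0)
871.104(72.4 − T) = 7328.3 + 89.44 T
63067.9 − 7328.3 = 960.544 T
T = 55739.6 / 960.544 = 58.03 °C

T_f = 58.0 °C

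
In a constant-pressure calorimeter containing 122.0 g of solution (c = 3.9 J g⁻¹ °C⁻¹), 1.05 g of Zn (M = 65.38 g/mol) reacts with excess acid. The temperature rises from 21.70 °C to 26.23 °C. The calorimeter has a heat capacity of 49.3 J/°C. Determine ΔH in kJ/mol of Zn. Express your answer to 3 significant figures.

|ΔT| = |26.23 − 21.70| = 4.53 °C
|q_surr| = (122.0 × 3.9 + 49.3) × 4.53 = 525.1 × 4.53 = 2379 J
n(Zn) = 1.05 / 65.38 = 0.01606 mol
Temperature rose, so q_rxn = −|q_surr| = -2.379 kJ
ΔH = q_rxn / n = -148.1 kJ/mol

ΔH = -148 kJ/mol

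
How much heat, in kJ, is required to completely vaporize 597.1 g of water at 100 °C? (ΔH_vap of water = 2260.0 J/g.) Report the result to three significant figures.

q = m × ΔH_vap = 597.1 × 2260.0 = 1349000 J = 1350 kJ

q = 1350 kJ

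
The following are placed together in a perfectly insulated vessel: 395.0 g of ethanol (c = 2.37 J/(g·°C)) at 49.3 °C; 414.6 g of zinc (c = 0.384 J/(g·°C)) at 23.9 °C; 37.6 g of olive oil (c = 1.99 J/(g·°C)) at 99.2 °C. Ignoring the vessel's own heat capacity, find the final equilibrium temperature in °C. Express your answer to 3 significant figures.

T_f = 49.0 °C

Σ mᵢcᵢ(T − Tᵢ) = 0  ⇒  T = Σ mᵢcᵢTᵢ / Σ mᵢcᵢ
Σ mᵢcᵢ = 395.0×2.37 + 414.6×0.384 + 37.6×1.99 = 1170.1804
Σ mᵢcᵢTᵢ = 936.15×49.3 + 159.2064×23.9 + 74.824×99.2 = 57380
T = 57380 / 1170.1804 = 49.04 °C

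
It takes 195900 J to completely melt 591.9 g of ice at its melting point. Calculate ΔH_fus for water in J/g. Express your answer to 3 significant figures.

ΔH_fus = q / m = 195900 / 591.9 = 331 J/g

ΔH_fus = 331 J/g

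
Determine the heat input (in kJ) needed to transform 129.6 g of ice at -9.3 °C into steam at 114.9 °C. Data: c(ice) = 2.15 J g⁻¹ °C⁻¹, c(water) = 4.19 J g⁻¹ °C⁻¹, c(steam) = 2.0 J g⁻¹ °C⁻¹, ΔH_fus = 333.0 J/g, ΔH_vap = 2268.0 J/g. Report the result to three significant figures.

q = 398 kJ

q1 (heat ice -9.3→0.0 °C): 129.6 × 2.15 × 9.3 = 2591 J
q2 (melt at 0 °C): 129.6 × 333.0 = 43157 J
q3 (heat water 0.0→100.0 °C): 129.6 × 4.19 × 100.0 = 54302 J
q4 (vaporize at 100 °C): 129.6 × 2268.0 = 293933 J
q5 (heat steam 100.0→114.9 °C): 129.6 × 2.0 × 14.9 = 3862 J
Total: 2591 + 43157 + 54302 + 293933 + 3862 = 397845 J = 398 kJ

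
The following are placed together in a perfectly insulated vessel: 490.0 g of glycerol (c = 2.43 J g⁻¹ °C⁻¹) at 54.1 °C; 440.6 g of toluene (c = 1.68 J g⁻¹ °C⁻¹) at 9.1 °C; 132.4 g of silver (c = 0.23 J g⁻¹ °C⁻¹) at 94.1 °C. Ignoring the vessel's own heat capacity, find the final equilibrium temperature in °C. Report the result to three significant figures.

T_f = 37.7 °C

Σ mᵢcᵢ(T − Tᵢ) = 0  ⇒  T = Σ mᵢcᵢTᵢ / Σ mᵢcᵢ
Σ mᵢcᵢ = 490.0×2.43 + 440.6×1.68 + 132.4×0.23 = 1961.360
Σ mᵢcᵢTᵢ = 1190.7×54.1 + 740.208×9.1 + 30.452×94.1 = 74018
T = 74018 / 1961.360 = 37.74 °C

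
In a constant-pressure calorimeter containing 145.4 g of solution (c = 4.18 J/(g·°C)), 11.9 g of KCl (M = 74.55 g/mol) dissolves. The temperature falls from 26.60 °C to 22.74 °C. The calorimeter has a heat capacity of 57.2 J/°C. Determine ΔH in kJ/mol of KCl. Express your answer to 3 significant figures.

ΔH = 16.1 kJ/mol

|ΔT| = |22.74 − 26.60| = 3.86 °C
|q_surr| = (145.4 × 4.18 + 57.2) × 3.86 = 664.972 × 3.86 = 2567 J
n(KCl) = 11.9 / 74.55 = 0.1596 mol
Temperature fell, so q_rxn = +|q_surr| = 2.567 kJ
ΔH = q_rxn / n = 16.08 kJ/mol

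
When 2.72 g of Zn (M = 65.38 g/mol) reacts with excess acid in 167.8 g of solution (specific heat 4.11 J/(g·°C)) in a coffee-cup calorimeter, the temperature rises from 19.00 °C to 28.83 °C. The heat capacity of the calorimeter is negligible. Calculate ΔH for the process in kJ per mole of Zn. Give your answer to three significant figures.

ΔH = -163 kJ/mol

|ΔT| = |28.83 − 19.00| = 9.83 °C
|q_surr| = (167.8 × 4.11) × 9.83 = 689.658 × 9.83 = 6779 J
n(Zn) = 2.72 / 65.38 = 0.04160 mol
Temperature rose, so q_rxn = −|q_surr| = -6.779 kJ
ΔH = q_rxn / n = -163.0 kJ/mol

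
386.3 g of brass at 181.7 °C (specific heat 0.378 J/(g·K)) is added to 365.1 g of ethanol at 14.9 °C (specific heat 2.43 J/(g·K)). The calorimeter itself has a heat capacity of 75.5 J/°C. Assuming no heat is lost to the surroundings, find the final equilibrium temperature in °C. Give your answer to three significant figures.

Heat lost by brass = heat gained by ethanol + calorimeter.
(386.3)(0.378)(181.7 − T) = [(365.1)(2.43) + 75.5](T − 14.9)
146.0214 (181.7 − T) = 962.693 (T − 14.9)
26532 − 146.0214 T = 962.693 T − 14344
40876 = 1108.7144 T
T = 36.87 °C

T_f = 36.9 °C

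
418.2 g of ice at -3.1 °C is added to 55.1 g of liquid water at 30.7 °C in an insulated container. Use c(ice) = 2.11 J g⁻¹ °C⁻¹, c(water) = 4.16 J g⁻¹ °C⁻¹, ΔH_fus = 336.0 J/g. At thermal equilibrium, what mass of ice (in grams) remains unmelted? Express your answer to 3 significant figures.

m_ice remaining = 405 g

Heat to warm all ice to 0 °C: 418.2×2.11×3.1 = 2735.4 J
Heat released by water cooling to 0 °C: 55.1×4.16×30.7 = 7036.9 J
7036.9 J < 2735.4 + 418.2×336.0 = 143250.6 J, so not all ice melts; final T = 0 °C.
Heat left for melting: 7036.9 − 2735.4 = 4301.5 J
Mass melted = 4301.5 / 336.0 = 12.80 g
Ice remaining = 418.2 − 12.80 = 405.40 g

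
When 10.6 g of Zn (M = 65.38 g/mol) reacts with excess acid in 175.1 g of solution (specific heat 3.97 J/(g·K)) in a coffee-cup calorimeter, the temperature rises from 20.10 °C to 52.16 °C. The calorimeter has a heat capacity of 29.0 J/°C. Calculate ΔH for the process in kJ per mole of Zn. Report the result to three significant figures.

|ΔT| = |52.16 − 20.10| = 32.06 °C
|q_surr| = (175.1 × 3.97 + 29.0) × 32.06 = 724.147 × 32.06 = 23220 J
n(Zn) = 10.6 / 65.38 = 0.1621 mol
Temperature rose, so q_rxn = −|q_surr| = -23.22 kJ
ΔH = q_rxn / n = -143.2 kJ/mol

ΔH = -143 kJ/mol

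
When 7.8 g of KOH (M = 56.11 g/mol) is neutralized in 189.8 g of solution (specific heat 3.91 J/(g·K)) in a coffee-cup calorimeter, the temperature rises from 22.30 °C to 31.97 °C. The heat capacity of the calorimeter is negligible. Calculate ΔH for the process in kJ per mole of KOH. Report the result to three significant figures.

|ΔT| = |31.97 − 22.30| = 9.67 °C
|q_surr| = (189.8 × 3.91) × 9.67 = 742.118 × 9.67 = 7176 J
n(KOH) = 7.8 / 56.11 = 0.1390 mol
Temperature rose, so q_rxn = −|q_surr| = -7.176 kJ
ΔH = q_rxn / n = -51.63 kJ/mol

ΔH = -51.6 kJ/mol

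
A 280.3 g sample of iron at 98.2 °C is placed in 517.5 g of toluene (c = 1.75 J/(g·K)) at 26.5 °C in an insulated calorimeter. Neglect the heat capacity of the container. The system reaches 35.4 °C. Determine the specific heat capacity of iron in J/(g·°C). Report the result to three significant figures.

c = 0.458 J/(g·°C)

q_gained = (517.5 × 1.75) × (35.4 − 26.5) = 8060 J
q_lost = 280.3 × c × (98.2 − 35.4) = 17602.84 c
Set equal: c = 8060 / 17602.84 = 0.458 J/(g·°C)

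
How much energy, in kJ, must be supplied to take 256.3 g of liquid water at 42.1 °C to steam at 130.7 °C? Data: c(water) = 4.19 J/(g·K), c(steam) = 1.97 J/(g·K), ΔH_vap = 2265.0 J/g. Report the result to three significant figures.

q = 658 kJ

q1 (heat water 42.1→100.0 °C): 256.3 × 4.19 × 57.9 = 62179 J
q2 (vaporize at 100 °C): 256.3 × 2265.0 = 580520 J
q3 (heat steam 100.0→130.7 °C): 256.3 × 1.97 × 30.7 = 15501 J
Total: 62179 + 580520 + 15501 = 658200 J = 658 kJ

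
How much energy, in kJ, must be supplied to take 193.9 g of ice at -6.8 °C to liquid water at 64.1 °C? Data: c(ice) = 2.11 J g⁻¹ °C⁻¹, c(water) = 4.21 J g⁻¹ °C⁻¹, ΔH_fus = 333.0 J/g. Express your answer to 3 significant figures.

q = 120 kJ

q1 (heat ice -6.8→0.0 °C): 193.9 × 2.11 × 6.8 = 2782 J
q2 (melt at 0 °C): 193.9 × 333.0 = 64569 J
q3 (heat water 0.0→64.1 °C): 193.9 × 4.21 × 64.1 = 52326 J
Total: 2782 + 64569 + 52326 = 119677 J = 120 kJ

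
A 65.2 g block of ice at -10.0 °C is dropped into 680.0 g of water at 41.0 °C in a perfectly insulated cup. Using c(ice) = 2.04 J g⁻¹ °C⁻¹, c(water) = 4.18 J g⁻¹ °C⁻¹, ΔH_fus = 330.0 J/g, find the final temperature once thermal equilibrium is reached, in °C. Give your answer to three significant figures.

Heat to bring ice to 0 °C and melt it: q₁ = 65.2×2.04×10.0 + 65.2×330.0 = 22846 J
Heat the water can supply cooling to 0 °C: 680.0×4.18×41.0 = 116538 J > q₁, so all ice melts.
Energy balance: 680.0×4.18×(41.0 − T) = 22846 + 65.2×4.18×(T − 0)
2842.4(41.0 − T) = 22846 + 272.536 T
116538 − 22846 = 3114.936 T
T = 93692 / 3114.936 = 30.08 °C

T_f = 30.1 °C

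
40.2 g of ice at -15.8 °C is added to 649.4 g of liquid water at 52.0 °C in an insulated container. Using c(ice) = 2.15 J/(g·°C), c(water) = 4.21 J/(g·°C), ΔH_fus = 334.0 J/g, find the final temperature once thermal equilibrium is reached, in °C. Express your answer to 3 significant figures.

Heat to bring ice to 0 °C and melt it: q₁ = 40.2×2.15×15.8 + 40.2×334.0 = 14792 J
Heat the water can supply cooling to 0 °C: 649.4×4.21×52.0 = 142167 J > q₁, so all ice melts.
Energy balance: 649.4×4.21×(52.0 − T) = 14792 + 40.2×4.21×(T − 0)
2733.974(52.0 − T) = 14792 + 169.242 T
142167 − 14792 = 2903.216 T
T = 127375 / 2903.216 = 43.87 °C

T_f = 43.9 °C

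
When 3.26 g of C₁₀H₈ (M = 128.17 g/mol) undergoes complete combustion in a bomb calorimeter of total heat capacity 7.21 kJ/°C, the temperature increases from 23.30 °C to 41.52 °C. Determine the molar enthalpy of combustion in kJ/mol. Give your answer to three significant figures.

ΔH = -5160 kJ/mol

ΔT = 41.52 − 23.30 = 18.22 °C
q_cal = C_cal × ΔT = 7.21 × 18.22 = 131.3662 kJ
n = 3.26 / 128.17 = 0.025435 mol
q_rxn = −q_cal = -131.3662 kJ
ΔH = -131.3662 / 0.025435 = -5164.8 kJ/mol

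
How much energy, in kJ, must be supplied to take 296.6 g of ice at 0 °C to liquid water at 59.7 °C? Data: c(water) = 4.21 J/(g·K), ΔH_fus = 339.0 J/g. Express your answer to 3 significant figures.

q1 (melt at 0 °C): 296.6 × 339.0 = 100547 J
q2 (heat water 0.0→59.7 °C): 296.6 × 4.21 × 59.7 = 74547 J
Total: 100547 + 74547 = 175094 J = 175 kJ

q = 175 kJ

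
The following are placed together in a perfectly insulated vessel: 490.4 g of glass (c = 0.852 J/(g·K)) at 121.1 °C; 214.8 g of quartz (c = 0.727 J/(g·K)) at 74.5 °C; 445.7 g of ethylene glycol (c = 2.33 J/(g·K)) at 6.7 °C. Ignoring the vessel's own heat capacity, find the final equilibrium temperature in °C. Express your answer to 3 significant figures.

Σ mᵢcᵢ(T − Tᵢ) = 0  ⇒  T = Σ mᵢcᵢTᵢ / Σ mᵢcᵢ
Σ mᵢcᵢ = 490.4×0.852 + 214.8×0.727 + 445.7×2.33 = 1612.4614
Σ mᵢcᵢTᵢ = 417.8208×121.1 + 156.1596×74.5 + 1038.481×6.7 = 69190
T = 69190 / 1612.4614 = 42.91 °C

T_f = 42.9 °C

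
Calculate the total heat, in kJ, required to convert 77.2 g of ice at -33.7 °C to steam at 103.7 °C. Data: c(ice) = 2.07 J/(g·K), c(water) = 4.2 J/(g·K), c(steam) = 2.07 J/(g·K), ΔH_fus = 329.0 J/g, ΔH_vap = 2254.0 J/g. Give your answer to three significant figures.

q = 238 kJ

q1 (heat ice -33.7→0.0 °C): 77.2 × 2.07 × 33.7 = 5385 J
q2 (melt at 0 °C): 77.2 × 329.0 = 25399 J
q3 (heat water 0.0→100.0 °C): 77.2 × 4.2 × 100.0 = 32424 J
q4 (vaporize at 100 °C): 77.2 × 2254.0 = 174009 J
q5 (heat steam 100.0→103.7 °C): 77.2 × 2.07 × 3.7 = 591 J
Total: 5385 + 25399 + 32424 + 174009 + 591 = 237808 J = 238 kJ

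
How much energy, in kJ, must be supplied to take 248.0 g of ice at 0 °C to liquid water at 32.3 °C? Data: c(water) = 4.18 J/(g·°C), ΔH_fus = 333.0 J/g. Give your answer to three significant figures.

q1 (melt at 0 °C): 248.0 × 333.0 = 82584 J
q2 (heat water 0.0→32.3 °C): 248.0 × 4.18 × 32.3 = 33483 J
Total: 82584 + 33483 = 116067 J = 116 kJ

q = 116 kJ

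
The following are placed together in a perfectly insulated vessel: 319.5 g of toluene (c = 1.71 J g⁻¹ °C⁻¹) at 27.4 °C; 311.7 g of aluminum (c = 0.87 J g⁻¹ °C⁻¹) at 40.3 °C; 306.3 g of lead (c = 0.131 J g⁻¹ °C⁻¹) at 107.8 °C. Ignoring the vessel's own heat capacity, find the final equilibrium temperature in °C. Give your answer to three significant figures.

T_f = 35.2 °C

Σ mᵢcᵢ(T − Tᵢ) = 0  ⇒  T = Σ mᵢcᵢTᵢ / Σ mᵢcᵢ
Σ mᵢcᵢ = 319.5×1.71 + 311.7×0.87 + 306.3×0.131 = 857.6493
Σ mᵢcᵢTᵢ = 546.345×27.4 + 271.179×40.3 + 40.1253×107.8 = 30224
T = 30224 / 857.6493 = 35.24 °C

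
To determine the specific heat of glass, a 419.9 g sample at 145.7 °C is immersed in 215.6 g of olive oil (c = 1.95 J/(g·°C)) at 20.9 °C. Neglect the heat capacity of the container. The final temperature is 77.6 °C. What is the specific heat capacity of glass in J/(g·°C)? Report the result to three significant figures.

q_gained = (215.6 × 1.95) × (77.6 − 20.9) = 23840 J
q_lost = 419.9 × c × (145.7 − 77.6) = 28595.19 c
Set equal: c = 23840 / 28595.19 = 0.834 J/(g·°C)

c = 0.834 J/(g·°C)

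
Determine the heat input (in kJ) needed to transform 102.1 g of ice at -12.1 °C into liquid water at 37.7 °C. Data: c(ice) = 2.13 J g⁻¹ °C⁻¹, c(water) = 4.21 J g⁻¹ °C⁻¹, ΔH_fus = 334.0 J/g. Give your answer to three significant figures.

q1 (heat ice -12.1→0.0 °C): 102.1 × 2.13 × 12.1 = 2631 J
q2 (melt at 0 °C): 102.1 × 334.0 = 34101 J
q3 (heat water 0.0→37.7 °C): 102.1 × 4.21 × 37.7 = 16205 J
Total: 2631 + 34101 + 16205 = 52937 J = 52.9 kJ

q = 52.9 kJ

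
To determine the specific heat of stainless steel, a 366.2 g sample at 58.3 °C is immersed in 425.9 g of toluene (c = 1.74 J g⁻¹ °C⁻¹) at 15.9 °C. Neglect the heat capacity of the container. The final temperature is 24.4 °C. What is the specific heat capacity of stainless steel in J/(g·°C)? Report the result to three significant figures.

c = 0.507 J/(g·°C)

q_gained = (425.9 × 1.74) × (24.4 − 15.9) = 6299 J
q_lost = 366.2 × c × (58.3 − 24.4) = 12414.18 c
Set equal: c = 6299 / 12414.18 = 0.507 J/(g·°C)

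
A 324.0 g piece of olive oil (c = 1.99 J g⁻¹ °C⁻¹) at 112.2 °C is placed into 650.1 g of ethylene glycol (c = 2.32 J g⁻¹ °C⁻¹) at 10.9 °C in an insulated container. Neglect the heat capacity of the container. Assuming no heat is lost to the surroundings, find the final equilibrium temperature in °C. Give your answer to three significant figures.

Heat lost by olive oil = heat gained by ethylene glycol.
(324.0)(1.99)(112.2 − T) = (650.1)(2.32)(T − 10.9)
644.76 (112.2 − T) = 1508.232 (T − 10.9)
72342 − 644.76 T = 1508.232 T − 16440
88782 = 2152.992 T
T = 41.24 °C

T_f = 41.2 °C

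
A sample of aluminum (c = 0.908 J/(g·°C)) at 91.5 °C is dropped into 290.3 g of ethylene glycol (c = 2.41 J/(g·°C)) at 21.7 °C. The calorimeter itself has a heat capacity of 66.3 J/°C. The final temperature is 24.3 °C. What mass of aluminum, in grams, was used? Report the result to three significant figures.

m = 32.6 g

q_gained = (290.3 × 2.41 + 66.3) × (24.3 − 21.7) = 1991 J
q_lost = m × 0.908 × (91.5 − 24.3) = 61.0176 m
m = 1991 / 61.0176 = 32.6 g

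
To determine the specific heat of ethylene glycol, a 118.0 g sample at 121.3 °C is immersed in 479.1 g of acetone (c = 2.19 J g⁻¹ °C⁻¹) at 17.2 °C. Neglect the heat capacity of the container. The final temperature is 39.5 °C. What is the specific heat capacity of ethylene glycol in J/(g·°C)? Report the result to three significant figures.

q_gained = (479.1 × 2.19) × (39.5 − 17.2) = 23400 J
q_lost = 118.0 × c × (121.3 − 39.5) = 9652.4 c
Set equal: c = 23400 / 9652.4 = 2.42 J/(g·°C)

c = 2.42 J/(g·°C)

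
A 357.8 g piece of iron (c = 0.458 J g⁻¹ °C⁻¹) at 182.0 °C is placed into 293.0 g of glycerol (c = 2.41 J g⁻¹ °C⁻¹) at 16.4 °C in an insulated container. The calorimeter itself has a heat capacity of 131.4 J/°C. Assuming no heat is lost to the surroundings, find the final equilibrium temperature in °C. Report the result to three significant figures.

Heat lost by iron = heat gained by glycerol + calorimeter.
(357.8)(0.458)(182.0 − T) = [(293.0)(2.41) + 131.4](T − 16.4)
163.8724 (182.0 − T) = 837.53 (T − 16.4)
29825 − 163.8724 T = 837.53 T − 13735
43560 = 1001.4024 T
T = 43.50 °C

T_f = 43.5 °C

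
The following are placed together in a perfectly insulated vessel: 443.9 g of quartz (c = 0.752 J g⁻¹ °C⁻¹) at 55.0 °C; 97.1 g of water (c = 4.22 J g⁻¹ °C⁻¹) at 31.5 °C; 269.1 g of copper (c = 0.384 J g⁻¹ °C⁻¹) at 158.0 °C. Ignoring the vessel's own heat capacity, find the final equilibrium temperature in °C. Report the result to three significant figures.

Σ mᵢcᵢ(T − Tᵢ) = 0  ⇒  T = Σ mᵢcᵢTᵢ / Σ mᵢcᵢ
Σ mᵢcᵢ = 443.9×0.752 + 97.1×4.22 + 269.1×0.384 = 846.9092
Σ mᵢcᵢTᵢ = 333.8128×55.0 + 409.762×31.5 + 103.3344×158.0 = 47594
T = 47594 / 846.9092 = 56.20 °C

T_f = 56.2 °C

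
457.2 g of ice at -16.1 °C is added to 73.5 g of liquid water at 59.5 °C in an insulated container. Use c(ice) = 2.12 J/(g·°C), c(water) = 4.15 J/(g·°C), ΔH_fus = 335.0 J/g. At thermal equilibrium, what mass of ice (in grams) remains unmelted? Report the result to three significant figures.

Heat to warm all ice to 0 °C: 457.2×2.12×16.1 = 15605 J
Heat released by water cooling to 0 °C: 73.5×4.15×59.5 = 18149 J
18149 J < 15605 + 457.2×335.0 = 168767 J, so not all ice melts; final T = 0 °C.
Heat left for melting: 18149 − 15605 = 2544 J
Mass melted = 2544 / 335.0 = 7.594 g
Ice remaining = 457.2 − 7.594 = 449.606 g

m_ice remaining = 450 g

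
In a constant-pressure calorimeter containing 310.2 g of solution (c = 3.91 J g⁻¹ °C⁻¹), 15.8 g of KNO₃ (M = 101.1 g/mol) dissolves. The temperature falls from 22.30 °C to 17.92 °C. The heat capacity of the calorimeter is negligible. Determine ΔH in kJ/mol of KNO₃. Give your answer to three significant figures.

|ΔT| = |17.92 − 22.30| = 4.38 °C
|q_surr| = (310.2 × 3.91) × 4.38 = 1212.882 × 4.38 = 5312 J
n(KNO₃) = 15.8 / 101.1 = 0.1563 mol
Temperature fell, so q_rxn = +|q_surr| = 5.312 kJ
ΔH = q_rxn / n = 33.99 kJ/mol

ΔH = 34.0 kJ/mol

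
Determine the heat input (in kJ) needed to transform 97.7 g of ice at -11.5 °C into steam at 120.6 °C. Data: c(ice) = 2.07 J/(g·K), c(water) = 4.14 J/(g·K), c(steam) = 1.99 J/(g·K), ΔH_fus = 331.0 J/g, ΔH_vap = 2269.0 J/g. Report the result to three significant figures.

q1 (heat ice -11.5→0.0 °C): 97.7 × 2.07 × 11.5 = 2326 J
q2 (melt at 0 °C): 97.7 × 331.0 = 32339 J
q3 (heat water 0.0→100.0 °C): 97.7 × 4.14 × 100.0 = 40448 J
q4 (vaporize at 100 °C): 97.7 × 2269.0 = 221681 J
q5 (heat steam 100.0→120.6 °C): 97.7 × 1.99 × 20.6 = 4005 J
Total: 2326 + 32339 + 40448 + 221681 + 4005 = 300799 J = 301 kJ

q = 301 kJ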